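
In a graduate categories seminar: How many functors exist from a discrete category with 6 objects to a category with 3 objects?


A functor from a discrete category C to D is determined by
where each object maps. Each of the 6 objects of C can map
to any of the 3 objects of D independently.
Number of functors = 3^6 = 729

729


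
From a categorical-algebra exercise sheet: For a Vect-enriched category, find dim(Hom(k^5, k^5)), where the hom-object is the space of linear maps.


In Vect-enriched categories, Hom(k^n, k^m) is the space of m x n matrices.
dim(Hom(k^5, k^5)) = 5 * 5 = 25

25


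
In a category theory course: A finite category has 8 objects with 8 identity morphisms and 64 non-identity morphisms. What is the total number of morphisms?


Each object has an identity morphism, giving 8 identities.
Adding the 64 non-identity morphisms:
Total = 8 + 64 = 72

72


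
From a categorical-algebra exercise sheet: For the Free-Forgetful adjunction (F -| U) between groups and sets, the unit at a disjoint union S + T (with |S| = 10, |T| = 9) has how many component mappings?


The unit eta_X: X -> U(F(X)) of the Free-Forgetful adjunction
maps each element of X to a generator of F(X). For X = S + T (disjoint
union in Set), |S + T| = |S| + |T|.
Total mappings = 10 + 9 = 19.

19


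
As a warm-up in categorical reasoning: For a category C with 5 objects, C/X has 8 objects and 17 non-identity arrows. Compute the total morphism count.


In the slice category C/X, objects are morphisms to X.
Identity morphisms: 8 (one per object of C/X).
Non-identity morphisms: 17.
Total = 8 + 17 = 25

25


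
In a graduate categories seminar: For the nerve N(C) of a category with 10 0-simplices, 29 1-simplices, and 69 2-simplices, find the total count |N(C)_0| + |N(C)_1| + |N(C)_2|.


The 2-skeleton of the nerve N(C) consists of simplices in dimensions 0, 1, 2:
  |N(C)_0| = 10 (objects)
  |N(C)_1| = 29 (morphisms)
  |N(C)_2| = 69 (composable pairs)
Total = 10 + 29 + 69 = 108

108


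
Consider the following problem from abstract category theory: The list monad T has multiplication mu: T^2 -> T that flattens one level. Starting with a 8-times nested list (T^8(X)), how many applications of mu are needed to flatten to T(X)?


Each application of mu: T^2 -> T removes one layer of nesting.
Starting at depth 8 (i.e., T^8(X)), we need to reach T(X).
Number of mu applications = 8 - 1 = 7

7


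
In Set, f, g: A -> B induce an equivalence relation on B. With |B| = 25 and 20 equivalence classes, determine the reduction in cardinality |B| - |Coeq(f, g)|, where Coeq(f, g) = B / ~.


The coequalizer Coeq(f, g) = B / ~ has one element per equivalence class.
|B| = 25, |Coeq(f, g)| = 20.
|B| - |Coeq(f, g)| = 25 - 20 = 5.

5


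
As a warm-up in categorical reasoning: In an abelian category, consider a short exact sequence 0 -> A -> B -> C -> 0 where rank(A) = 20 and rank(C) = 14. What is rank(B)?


For a short exact sequence 0 -> A -> B -> C -> 0,
rank is additive: rank(B) = rank(A) + rank(C).
rank(B) = 20 + 14 = 34

34


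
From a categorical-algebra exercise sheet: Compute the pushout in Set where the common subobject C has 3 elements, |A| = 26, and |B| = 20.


The pushout A +_C B identifies the images of C in A and B.
|A +_C B| = |A| + |B| - |C| (for injections).
= 26 + 20 - 3 = 43

43


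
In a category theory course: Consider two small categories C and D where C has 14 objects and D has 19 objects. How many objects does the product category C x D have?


The product category C x D has objects that are pairs (c, d).
Number of pairs = |Ob(C)| * |Ob(D)| = 14 * 19 = 266

266


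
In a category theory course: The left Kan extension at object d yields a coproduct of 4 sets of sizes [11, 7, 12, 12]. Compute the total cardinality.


Pointwise, the left Kan extension (Lan_F H)(d) is the colimit, indexed
by the comma category (F downarrow d), of H composed with the
projection (F downarrow d) -> C. Here that colimit is given
as a coproduct (disjoint union) of sets, so its cardinality is the
sum of the sizes of the summands.
Coproduct of sets with sizes: 11 + 7 + 12 + 12
= 42

42


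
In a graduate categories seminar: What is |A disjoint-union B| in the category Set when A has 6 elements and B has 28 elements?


In Set, the coproduct A + B is the disjoint union.
|A + B| = |A| + |B| = 6 + 28 = 34

34


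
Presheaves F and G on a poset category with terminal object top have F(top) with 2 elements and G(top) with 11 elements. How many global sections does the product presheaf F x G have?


Global sections of a presheaf on a poset with terminal top satisfy
Gamma(H) ~ H(top). Presheaves admit pointwise products, so
(F x G)(top) = F(top) x G(top) (Cartesian product).
|Gamma(F x G)| = |F(top)| * |G(top)| = 2 * 11 = 22.

22


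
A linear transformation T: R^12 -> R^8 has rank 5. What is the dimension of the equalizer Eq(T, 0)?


The equalizer of f and the zero map is ker(f).
By the rank-nullity theorem: dim(ker(f)) = dim(domain) - rank(f).
dim(ker(f)) = 12 - 5 = 7

7


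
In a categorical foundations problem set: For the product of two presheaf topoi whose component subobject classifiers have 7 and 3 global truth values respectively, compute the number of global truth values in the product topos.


In a product of presheaf topoi E_1 x E_2, the subobject classifier
is Omega = Omega_1 x Omega_2 (componentwise), so
|Omega(top)| = |Omega_1(top_1)| * |Omega_2(top_2)|.
= 7 * 3 = 21.

21


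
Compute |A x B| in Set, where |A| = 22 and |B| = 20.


In Set, the product A x B is the Cartesian product.
By the universal property, |A x B| = |A| * |B|.
|A x B| = 22 * 20 = 440

440


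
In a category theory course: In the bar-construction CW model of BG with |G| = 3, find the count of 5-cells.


In the bar-construction CW model of BG, the n-cells are indexed by
n-tuples [g_1|...|g_n] of non-identity elements of G (degenerate
simplices with some g_i = e do not contribute cells), so there are
(|G| - 1)^n n-cells.
For dim = 5 with |G| = 3:
cells = (3 - 1)^5 = 2^5 = 32

32


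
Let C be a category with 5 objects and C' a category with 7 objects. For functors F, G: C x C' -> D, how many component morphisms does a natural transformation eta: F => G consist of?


A natural transformation eta: F => G assigns one component morphism per
object of the domain category.
The domain is the product category C x C', so
|Ob(C x C')| = |Ob(C)| * |Ob(C')| = 5 * 7 = 35.
Therefore eta has 35 component morphisms.

35


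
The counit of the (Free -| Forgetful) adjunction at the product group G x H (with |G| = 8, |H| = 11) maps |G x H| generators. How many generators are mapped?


The counit epsilon_K: F(U(K)) -> K of the Free-Forgetful adjunction
maps |K| generators of F(U(K)) into K. For K = G x H (the product group),
|G x H| = |G| * |H|.
Total generators mapped = 8 * 11 = 88.

88


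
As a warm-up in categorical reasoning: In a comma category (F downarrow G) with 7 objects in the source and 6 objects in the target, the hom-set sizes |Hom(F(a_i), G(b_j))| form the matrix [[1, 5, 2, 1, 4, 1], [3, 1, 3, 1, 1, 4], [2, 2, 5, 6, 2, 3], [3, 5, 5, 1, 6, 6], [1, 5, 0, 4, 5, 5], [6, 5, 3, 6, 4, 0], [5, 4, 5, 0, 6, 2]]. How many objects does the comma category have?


Objects of (F downarrow G) are triples (a, b, h: F(a)->G(b)).
The count equals the sum of all entries in the hom-matrix.
sum(row 0) = 14
sum(row 1) = 13
sum(row 2) = 20
sum(row 3) = 26
sum(row 4) = 20
sum(row 5) = 24
sum(row 6) = 22
Grand total = 139

139


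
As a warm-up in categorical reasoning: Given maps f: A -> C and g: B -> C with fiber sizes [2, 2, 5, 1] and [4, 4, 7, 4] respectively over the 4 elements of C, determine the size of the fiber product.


The pullback A x_C B consists of pairs (a, b) with f(a) = g(b).
For each element c in C, the fiber product has |f^-1(c)| * |g^-1(c)| elements.
Summing over C: 2 * 4 + 2 * 4 + 5 * 7 + 1 * 4
= 8 + 8 + 35 + 4 = 55

55


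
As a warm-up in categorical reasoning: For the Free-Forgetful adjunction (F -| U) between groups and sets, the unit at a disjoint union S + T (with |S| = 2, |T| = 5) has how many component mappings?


The unit eta_X: X -> U(F(X)) of the Free-Forgetful adjunction
maps each element of X to a generator of F(X). For X = S + T (disjoint
union in Set), |S + T| = |S| + |T|.
Total mappings = 2 + 5 = 7.

7


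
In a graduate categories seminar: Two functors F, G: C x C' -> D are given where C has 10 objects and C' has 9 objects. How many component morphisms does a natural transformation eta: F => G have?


A natural transformation eta: F => G assigns one component morphism per
object of the domain category.
The domain is the product category C x C', so
|Ob(C x C')| = |Ob(C)| * |Ob(C')| = 10 * 9 = 90.
Therefore eta has 90 component morphisms.

90


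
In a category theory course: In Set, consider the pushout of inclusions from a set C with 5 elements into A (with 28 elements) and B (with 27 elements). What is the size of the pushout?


The pushout A +_C B identifies the images of C in A and B.
|A +_C B| = |A| + |B| - |C| (for injections).
= 28 + 27 - 5 = 50

50


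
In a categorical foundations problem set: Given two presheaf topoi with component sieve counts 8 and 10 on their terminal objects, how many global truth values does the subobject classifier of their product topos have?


In a product of presheaf topoi E_1 x E_2, the subobject classifier
is Omega = Omega_1 x Omega_2 (componentwise), so
|Omega(top)| = |Omega_1(top_1)| * |Omega_2(top_2)|.
= 8 * 10 = 80.

80


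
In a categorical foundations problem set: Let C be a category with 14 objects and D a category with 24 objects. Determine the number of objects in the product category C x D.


The product category C x D has objects that are pairs (c, d).
Number of pairs = |Ob(C)| * |Ob(D)| = 14 * 24 = 336

336


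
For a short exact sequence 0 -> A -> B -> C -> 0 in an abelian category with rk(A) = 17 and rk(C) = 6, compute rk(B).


For a short exact sequence 0 -> A -> B -> C -> 0,
rank is additive: rank(B) = rank(A) + rank(C).
rank(B) = 17 + 6 = 23

23


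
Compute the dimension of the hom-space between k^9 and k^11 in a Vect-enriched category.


In Vect-enriched categories, Hom(k^n, k^m) is the space of m x n matrices.
dim(Hom(k^9, k^11)) = 11 * 9 = 99

99


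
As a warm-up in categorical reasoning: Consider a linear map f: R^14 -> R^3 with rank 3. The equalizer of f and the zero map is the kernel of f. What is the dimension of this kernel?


The equalizer of f and the zero map is ker(f).
By the rank-nullity theorem: dim(ker(f)) = dim(domain) - rank(f).
dim(ker(f)) = 14 - 3 = 11

11


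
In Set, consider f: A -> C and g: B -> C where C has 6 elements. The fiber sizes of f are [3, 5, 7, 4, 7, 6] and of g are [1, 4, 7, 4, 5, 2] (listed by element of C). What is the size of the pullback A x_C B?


The pullback A x_C B consists of pairs (a, b) with f(a) = g(b).
For each element c in C, the fiber product has |f^-1(c)| * |g^-1(c)| elements.
Summing over C: 3 * 1 + 5 * 4 + 7 * 7 + 4 * 4 + 7 * 5 + 6 * 2
= 3 + 20 + 49 + 16 + 35 + 12 = 135

135


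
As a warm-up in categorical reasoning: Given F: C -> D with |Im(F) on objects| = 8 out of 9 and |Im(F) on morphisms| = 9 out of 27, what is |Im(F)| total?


The image of F consists of distinct objects and distinct morphisms.
|Im(F)| on objects = 8
|Im(F)| on morphisms = 9
Total image cardinality = 8 + 9 = 17

17


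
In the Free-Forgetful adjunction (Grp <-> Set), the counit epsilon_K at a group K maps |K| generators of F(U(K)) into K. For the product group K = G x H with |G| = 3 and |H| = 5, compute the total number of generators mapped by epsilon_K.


The counit epsilon_K: F(U(K)) -> K of the Free-Forgetful adjunction
maps |K| generators of F(U(K)) into K. For K = G x H (the product group),
|G x H| = |G| * |H|.
Total generators mapped = 3 * 5 = 15.

15


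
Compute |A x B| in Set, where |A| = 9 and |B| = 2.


In Set, the product A x B is the Cartesian product.
By the universal property, |A x B| = |A| * |B|.
|A x B| = 9 * 2 = 18

18


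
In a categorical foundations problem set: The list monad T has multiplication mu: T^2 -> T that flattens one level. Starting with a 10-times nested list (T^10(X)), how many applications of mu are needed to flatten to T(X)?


Each application of mu: T^2 -> T removes one layer of nesting.
Starting at depth 10 (i.e., T^10(X)), we need to reach T(X).
Number of mu applications = 10 - 1 = 9

9


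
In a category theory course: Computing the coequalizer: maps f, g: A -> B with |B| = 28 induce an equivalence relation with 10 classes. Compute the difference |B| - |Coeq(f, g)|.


The coequalizer Coeq(f, g) = B / ~ has one element per equivalence class.
|B| = 28, |Coeq(f, g)| = 10.
|B| - |Coeq(f, g)| = 28 - 10 = 18.

18


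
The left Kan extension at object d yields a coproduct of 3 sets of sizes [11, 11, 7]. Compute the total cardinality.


Pointwise, the left Kan extension (Lan_F H)(d) is the colimit, indexed
by the comma category (F downarrow d), of H composed with the
projection (F downarrow d) -> C. Here that colimit is given
as a coproduct (disjoint union) of sets, so its cardinality is the
sum of the sizes of the summands.
Coproduct of sets with sizes: 11 + 11 + 7
= 29

29


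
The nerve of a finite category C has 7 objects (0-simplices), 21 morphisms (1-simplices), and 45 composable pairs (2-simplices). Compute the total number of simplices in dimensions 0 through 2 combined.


The 2-skeleton of the nerve N(C) consists of simplices in dimensions 0, 1, 2:
  |N(C)_0| = 7 (objects)
  |N(C)_1| = 21 (morphisms)
  |N(C)_2| = 45 (composable pairs)
Total = 7 + 21 + 45 = 73

73


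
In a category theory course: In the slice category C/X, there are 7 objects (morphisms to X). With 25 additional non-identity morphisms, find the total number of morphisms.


In the slice category C/X, objects are morphisms to X.
Identity morphisms: 7 (one per object of C/X).
Non-identity morphisms: 25.
Total = 7 + 25 = 32

32


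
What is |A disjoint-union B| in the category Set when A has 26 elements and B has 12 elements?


In Set, the coproduct A + B is the disjoint union.
|A + B| = |A| + |B| = 26 + 12 = 38

38


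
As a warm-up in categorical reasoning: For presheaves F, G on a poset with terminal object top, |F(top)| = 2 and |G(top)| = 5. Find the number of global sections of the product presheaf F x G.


Global sections of a presheaf on a poset with terminal top satisfy
Gamma(H) ~ H(top). Presheaves admit pointwise products, so
(F x G)(top) = F(top) x G(top) (Cartesian product).
|Gamma(F x G)| = |F(top)| * |G(top)| = 2 * 5 = 10.

10


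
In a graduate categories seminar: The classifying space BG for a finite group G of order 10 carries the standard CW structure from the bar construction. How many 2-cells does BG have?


In the bar-construction CW model of BG, the n-cells are indexed by
n-tuples [g_1|...|g_n] of non-identity elements of G (degenerate
simplices with some g_i = e do not contribute cells), so there are
(|G| - 1)^n n-cells.
For dim = 2 with |G| = 10:
cells = (10 - 1)^2 = 9^2 = 81

81


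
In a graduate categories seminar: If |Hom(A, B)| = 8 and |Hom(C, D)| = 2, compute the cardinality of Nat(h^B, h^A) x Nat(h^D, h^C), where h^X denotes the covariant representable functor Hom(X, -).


By the Yoneda lemma, Nat(h^B, h^A) is isomorphic to Hom(A, B),
so |Nat(h^B, h^A)| = |Hom(A, B)| and |Nat(h^D, h^C)| = |Hom(C, D)|.
|Hom(A, B)| = 8, |Hom(C, D)| = 2.
|Nat(h^B, h^A) x Nat(h^D, h^C)| = 8 * 2 = 16

16


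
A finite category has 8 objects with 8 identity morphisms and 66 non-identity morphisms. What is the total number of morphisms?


Each object has an identity morphism, giving 8 identities.
Adding the 66 non-identity morphisms:
Total = 8 + 66 = 74

74


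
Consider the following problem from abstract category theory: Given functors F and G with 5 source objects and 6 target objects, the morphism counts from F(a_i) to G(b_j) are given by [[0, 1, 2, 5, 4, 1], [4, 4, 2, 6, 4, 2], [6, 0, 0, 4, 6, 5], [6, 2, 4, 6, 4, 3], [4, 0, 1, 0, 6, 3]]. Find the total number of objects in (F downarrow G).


Objects of (F downarrow G) are triples (a, b, h: F(a)->G(b)).
The count equals the sum of all entries in the hom-matrix.
sum(row 0) = 13
sum(row 1) = 22
sum(row 2) = 21
sum(row 3) = 25
sum(row 4) = 14
Grand total = 95

95


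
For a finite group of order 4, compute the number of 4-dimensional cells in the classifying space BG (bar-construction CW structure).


In the bar-construction CW model of BG, the n-cells are indexed by
n-tuples [g_1|...|g_n] of non-identity elements of G (degenerate
simplices with some g_i = e do not contribute cells), so there are
(|G| - 1)^n n-cells.
For dim = 4 with |G| = 4:
cells = (4 - 1)^4 = 3^4 = 81

81


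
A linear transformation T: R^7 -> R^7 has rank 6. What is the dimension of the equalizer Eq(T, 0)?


The equalizer of f and the zero map is ker(f).
By the rank-nullity theorem: dim(ker(f)) = dim(domain) - rank(f).
dim(ker(f)) = 7 - 6 = 1

1


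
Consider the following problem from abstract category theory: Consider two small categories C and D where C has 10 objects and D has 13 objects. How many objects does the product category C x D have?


The product category C x D has objects that are pairs (c, d).
Number of pairs = |Ob(C)| * |Ob(D)| = 10 * 13 = 130

130


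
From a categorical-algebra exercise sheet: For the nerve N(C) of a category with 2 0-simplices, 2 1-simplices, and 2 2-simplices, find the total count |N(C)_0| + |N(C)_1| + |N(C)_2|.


The 2-skeleton of the nerve N(C) consists of simplices in dimensions 0, 1, 2:
  |N(C)_0| = 2 (objects)
  |N(C)_1| = 2 (morphisms)
  |N(C)_2| = 2 (composable pairs)
Total = 2 + 2 + 2 = 6

6


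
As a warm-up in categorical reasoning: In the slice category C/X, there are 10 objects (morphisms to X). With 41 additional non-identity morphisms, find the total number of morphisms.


In the slice category C/X, objects are morphisms to X.
Identity morphisms: 10 (one per object of C/X).
Non-identity morphisms: 41.
Total = 10 + 41 = 51

51


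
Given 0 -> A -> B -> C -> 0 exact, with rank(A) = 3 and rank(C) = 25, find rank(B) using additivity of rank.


For a short exact sequence 0 -> A -> B -> C -> 0,
rank is additive: rank(B) = rank(A) + rank(C).
rank(B) = 3 + 25 = 28

28


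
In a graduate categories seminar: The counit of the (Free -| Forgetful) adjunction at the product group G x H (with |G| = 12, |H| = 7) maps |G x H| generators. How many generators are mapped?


The counit epsilon_K: F(U(K)) -> K of the Free-Forgetful adjunction
maps |K| generators of F(U(K)) into K. For K = G x H (the product group),
|G x H| = |G| * |H|.
Total generators mapped = 12 * 7 = 84.

84


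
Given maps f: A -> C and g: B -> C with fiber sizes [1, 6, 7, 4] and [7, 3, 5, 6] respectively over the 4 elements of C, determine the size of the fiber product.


The pullback A x_C B consists of pairs (a, b) with f(a) = g(b).
For each element c in C, the fiber product has |f^-1(c)| * |g^-1(c)| elements.
Summing over C: 1 * 7 + 6 * 3 + 7 * 5 + 4 * 6
= 7 + 18 + 35 + 24 = 84

84


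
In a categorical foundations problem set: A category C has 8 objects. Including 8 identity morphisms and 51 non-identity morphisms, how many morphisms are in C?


Each object has an identity morphism, giving 8 identities.
Adding the 51 non-identity morphisms:
Total = 8 + 51 = 59

59


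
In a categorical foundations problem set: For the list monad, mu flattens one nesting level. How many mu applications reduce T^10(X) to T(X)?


Each application of mu: T^2 -> T removes one layer of nesting.
Starting at depth 10 (i.e., T^10(X)), we need to reach T(X).
Number of mu applications = 10 - 1 = 9

9


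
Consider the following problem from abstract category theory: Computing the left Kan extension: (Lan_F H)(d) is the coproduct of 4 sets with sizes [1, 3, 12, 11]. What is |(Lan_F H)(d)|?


Pointwise, the left Kan extension (Lan_F H)(d) is the colimit, indexed
by the comma category (F downarrow d), of H composed with the
projection (F downarrow d) -> C. Here that colimit is given
as a coproduct (disjoint union) of sets, so its cardinality is the
sum of the sizes of the summands.
Coproduct of sets with sizes: 1 + 3 + 12 + 11
= 27

27


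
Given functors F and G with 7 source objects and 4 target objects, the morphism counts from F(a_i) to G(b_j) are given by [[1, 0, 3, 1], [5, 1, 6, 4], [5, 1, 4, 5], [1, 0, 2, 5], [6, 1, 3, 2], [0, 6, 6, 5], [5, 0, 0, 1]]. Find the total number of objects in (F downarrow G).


Objects of (F downarrow G) are triples (a, b, h: F(a)->G(b)).
The count equals the sum of all entries in the hom-matrix.
sum(row 0) = 5
sum(row 1) = 16
sum(row 2) = 15
sum(row 3) = 8
sum(row 4) = 12
sum(row 5) = 17
sum(row 6) = 6
Grand total = 79

79


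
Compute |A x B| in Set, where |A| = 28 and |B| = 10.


In Set, the product A x B is the Cartesian product.
By the universal property, |A x B| = |A| * |B|.
|A x B| = 28 * 10 = 280

280


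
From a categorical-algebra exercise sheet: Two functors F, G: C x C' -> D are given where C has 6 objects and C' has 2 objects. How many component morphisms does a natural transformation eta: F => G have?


A natural transformation eta: F => G assigns one component morphism per
object of the domain category.
The domain is the product category C x C', so
|Ob(C x C')| = |Ob(C)| * |Ob(C')| = 6 * 2 = 12.
Therefore eta has 12 component morphisms.

12


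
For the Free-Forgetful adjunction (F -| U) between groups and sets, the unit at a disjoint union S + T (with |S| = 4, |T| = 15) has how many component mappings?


The unit eta_X: X -> U(F(X)) of the Free-Forgetful adjunction
maps each element of X to a generator of F(X). For X = S + T (disjoint
union in Set), |S + T| = |S| + |T|.
Total mappings = 4 + 15 = 19.

19


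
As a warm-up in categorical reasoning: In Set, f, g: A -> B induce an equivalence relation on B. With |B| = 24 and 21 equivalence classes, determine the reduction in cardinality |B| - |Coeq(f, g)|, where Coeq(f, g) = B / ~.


The coequalizer Coeq(f, g) = B / ~ has one element per equivalence class.
|B| = 24, |Coeq(f, g)| = 21.
|B| - |Coeq(f, g)| = 24 - 21 = 3.

3


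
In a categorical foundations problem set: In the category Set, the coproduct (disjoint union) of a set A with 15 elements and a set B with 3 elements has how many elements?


In Set, the coproduct A + B is the disjoint union.
|A + B| = |A| + |B| = 15 + 3 = 18

18


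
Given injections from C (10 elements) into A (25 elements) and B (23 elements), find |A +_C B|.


The pushout A +_C B identifies the images of C in A and B.
|A +_C B| = |A| + |B| - |C| (for injections).
= 25 + 23 - 10 = 38

38


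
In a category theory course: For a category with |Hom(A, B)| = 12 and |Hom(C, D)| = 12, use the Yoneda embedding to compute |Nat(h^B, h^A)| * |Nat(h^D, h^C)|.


By the Yoneda lemma, Nat(h^B, h^A) is isomorphic to Hom(A, B),
so |Nat(h^B, h^A)| = |Hom(A, B)| and |Nat(h^D, h^C)| = |Hom(C, D)|.
|Hom(A, B)| = 12, |Hom(C, D)| = 12.
|Nat(h^B, h^A) x Nat(h^D, h^C)| = 12 * 12 = 144

144


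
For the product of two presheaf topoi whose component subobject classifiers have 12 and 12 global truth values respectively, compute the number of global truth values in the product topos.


In a product of presheaf topoi E_1 x E_2, the subobject classifier
is Omega = Omega_1 x Omega_2 (componentwise), so
|Omega(top)| = |Omega_1(top_1)| * |Omega_2(top_2)|.
= 12 * 12 = 144.

144


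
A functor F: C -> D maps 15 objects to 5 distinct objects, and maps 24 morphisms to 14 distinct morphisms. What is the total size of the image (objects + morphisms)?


The image of F consists of distinct objects and distinct morphisms.
|Im(F)| on objects = 5
|Im(F)| on morphisms = 14
Total image cardinality = 5 + 14 = 19

19


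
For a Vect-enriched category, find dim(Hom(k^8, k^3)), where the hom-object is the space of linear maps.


In Vect-enriched categories, Hom(k^n, k^m) is the space of m x n matrices.
dim(Hom(k^8, k^3)) = 3 * 8 = 24

24


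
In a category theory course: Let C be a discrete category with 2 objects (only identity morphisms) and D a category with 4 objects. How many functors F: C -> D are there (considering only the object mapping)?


A functor from a discrete category C to D is determined by
where each object maps. Each of the 2 objects of C can map
to any of the 4 objects of D independently.
Number of functors = 4^2 = 16

16


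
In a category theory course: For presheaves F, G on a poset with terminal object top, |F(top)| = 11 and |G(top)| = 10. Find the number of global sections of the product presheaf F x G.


Global sections of a presheaf on a poset with terminal top satisfy
Gamma(H) ~ H(top). Presheaves admit pointwise products, so
(F x G)(top) = F(top) x G(top) (Cartesian product).
|Gamma(F x G)| = |F(top)| * |G(top)| = 11 * 10 = 110.

110


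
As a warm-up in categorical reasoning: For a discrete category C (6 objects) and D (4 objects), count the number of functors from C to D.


A functor from a discrete category C to D is determined by
where each object maps. Each of the 6 objects of C can map
to any of the 4 objects of D independently.
Number of functors = 4^6 = 4096

4096


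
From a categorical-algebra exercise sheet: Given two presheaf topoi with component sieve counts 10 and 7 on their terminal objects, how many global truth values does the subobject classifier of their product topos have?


In a product of presheaf topoi E_1 x E_2, the subobject classifier
is Omega = Omega_1 x Omega_2 (componentwise), so
|Omega(top)| = |Omega_1(top_1)| * |Omega_2(top_2)|.
= 10 * 7 = 70.

70


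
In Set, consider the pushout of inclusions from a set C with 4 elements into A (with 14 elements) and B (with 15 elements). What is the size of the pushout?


The pushout A +_C B identifies the images of C in A and B.
|A +_C B| = |A| + |B| - |C| (for injections).
= 14 + 15 - 4 = 25

25


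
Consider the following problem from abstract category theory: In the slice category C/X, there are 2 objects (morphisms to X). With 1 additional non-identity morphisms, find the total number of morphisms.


In the slice category C/X, objects are morphisms to X.
Identity morphisms: 2 (one per object of C/X).
Non-identity morphisms: 1.
Total = 2 + 1 = 3

3


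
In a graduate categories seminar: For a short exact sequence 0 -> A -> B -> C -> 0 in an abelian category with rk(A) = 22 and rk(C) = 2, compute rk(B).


For a short exact sequence 0 -> A -> B -> C -> 0,
rank is additive: rank(B) = rank(A) + rank(C).
rank(B) = 22 + 2 = 24

24


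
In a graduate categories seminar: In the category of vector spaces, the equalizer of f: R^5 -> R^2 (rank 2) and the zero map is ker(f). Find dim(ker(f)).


The equalizer of f and the zero map is ker(f).
By the rank-nullity theorem: dim(ker(f)) = dim(domain) - rank(f).
dim(ker(f)) = 5 - 2 = 3

3


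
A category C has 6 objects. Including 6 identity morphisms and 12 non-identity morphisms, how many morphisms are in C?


Each object has an identity morphism, giving 6 identities.
Adding the 12 non-identity morphisms:
Total = 6 + 12 = 18

18


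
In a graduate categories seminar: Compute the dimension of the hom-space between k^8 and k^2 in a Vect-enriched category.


In Vect-enriched categories, Hom(k^n, k^m) is the space of m x n matrices.
dim(Hom(k^8, k^2)) = 2 * 8 = 16

16


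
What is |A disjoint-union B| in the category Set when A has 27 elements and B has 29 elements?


In Set, the coproduct A + B is the disjoint union.
|A + B| = |A| + |B| = 27 + 29 = 56

56


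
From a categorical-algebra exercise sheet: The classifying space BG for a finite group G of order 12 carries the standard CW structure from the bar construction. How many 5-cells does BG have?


In the bar-construction CW model of BG, the n-cells are indexed by
n-tuples [g_1|...|g_n] of non-identity elements of G (degenerate
simplices with some g_i = e do not contribute cells), so there are
(|G| - 1)^n n-cells.
For dim = 5 with |G| = 12:
cells = (12 - 1)^5 = 11^5 = 161051

161051


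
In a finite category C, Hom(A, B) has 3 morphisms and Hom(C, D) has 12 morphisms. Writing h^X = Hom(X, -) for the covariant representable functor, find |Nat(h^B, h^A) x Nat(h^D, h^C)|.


By the Yoneda lemma, Nat(h^B, h^A) is isomorphic to Hom(A, B),
so |Nat(h^B, h^A)| = |Hom(A, B)| and |Nat(h^D, h^C)| = |Hom(C, D)|.
|Hom(A, B)| = 3, |Hom(C, D)| = 12.
|Nat(h^B, h^A) x Nat(h^D, h^C)| = 3 * 12 = 36

36


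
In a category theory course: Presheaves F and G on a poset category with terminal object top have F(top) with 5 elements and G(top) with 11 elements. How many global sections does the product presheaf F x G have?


Global sections of a presheaf on a poset with terminal top satisfy
Gamma(H) ~ H(top). Presheaves admit pointwise products, so
(F x G)(top) = F(top) x G(top) (Cartesian product).
|Gamma(F x G)| = |F(top)| * |G(top)| = 5 * 11 = 55.

55


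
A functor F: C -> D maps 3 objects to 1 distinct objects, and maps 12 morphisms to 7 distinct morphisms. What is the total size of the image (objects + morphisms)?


The image of F consists of distinct objects and distinct morphisms.
|Im(F)| on objects = 1
|Im(F)| on morphisms = 7
Total image cardinality = 1 + 7 = 8

8


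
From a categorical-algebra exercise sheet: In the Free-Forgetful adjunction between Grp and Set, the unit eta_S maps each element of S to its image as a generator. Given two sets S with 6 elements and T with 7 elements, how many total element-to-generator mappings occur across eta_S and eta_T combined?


The unit eta_X: X -> U(F(X)) of the Free-Forgetful adjunction
maps each element of X to a generator of F(X). For X = S + T (disjoint
union in Set), |S + T| = |S| + |T|.
Total mappings = 6 + 7 = 13.

13


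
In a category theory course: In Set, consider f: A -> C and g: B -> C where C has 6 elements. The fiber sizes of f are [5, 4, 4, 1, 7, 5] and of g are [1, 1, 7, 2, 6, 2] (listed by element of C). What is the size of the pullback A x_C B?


The pullback A x_C B consists of pairs (a, b) with f(a) = g(b).
For each element c in C, the fiber product has |f^-1(c)| * |g^-1(c)| elements.
Summing over C: 5 * 1 + 4 * 1 + 4 * 7 + 1 * 2 + 7 * 6 + 5 * 2
= 5 + 4 + 28 + 2 + 42 + 10 = 91

91


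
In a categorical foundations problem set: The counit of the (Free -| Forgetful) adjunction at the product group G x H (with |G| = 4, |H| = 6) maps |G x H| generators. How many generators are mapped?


The counit epsilon_K: F(U(K)) -> K of the Free-Forgetful adjunction
maps |K| generators of F(U(K)) into K. For K = G x H (the product group),
|G x H| = |G| * |H|.
Total generators mapped = 4 * 6 = 24.

24


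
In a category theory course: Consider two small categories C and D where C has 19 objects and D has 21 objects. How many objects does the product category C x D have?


The product category C x D has objects that are pairs (c, d).
Number of pairs = |Ob(C)| * |Ob(D)| = 19 * 21 = 399

399


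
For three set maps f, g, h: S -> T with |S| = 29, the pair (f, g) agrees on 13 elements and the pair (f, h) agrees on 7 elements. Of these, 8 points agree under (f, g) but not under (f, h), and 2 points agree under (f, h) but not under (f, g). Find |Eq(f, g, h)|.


Eq(f, g, h) is the triple-agreement set: points in S where all three
maps take the same value. Using inclusion-exclusion on the pairwise data:
Pair (f, g) agrees on 13 points; pair (f, h) on 7 points.
Points agreeing under (f, g) but not (f, h) = 8; under (f, h) but not (f, g) = 2.
Triple-agreement = agreement-in-(f, g) minus points that agree under (f, g) but not (f, h):
|Eq(f, g, h)| = 13 - 8 = 5
(cross-check via (f, h): 7 - 2 = 5.)

5


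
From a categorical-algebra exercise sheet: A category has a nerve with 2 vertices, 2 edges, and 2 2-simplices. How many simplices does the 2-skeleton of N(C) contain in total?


The 2-skeleton of the nerve N(C) consists of simplices in dimensions 0, 1, 2:
  |N(C)_0| = 2 (objects)
  |N(C)_1| = 2 (morphisms)
  |N(C)_2| = 2 (composable pairs)
Total = 2 + 2 + 2 = 6

6


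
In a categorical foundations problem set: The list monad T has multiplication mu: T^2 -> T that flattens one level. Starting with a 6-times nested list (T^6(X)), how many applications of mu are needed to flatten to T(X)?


Each application of mu: T^2 -> T removes one layer of nesting.
Starting at depth 6 (i.e., T^6(X)), we need to reach T(X).
Number of mu applications = 6 - 1 = 5

5


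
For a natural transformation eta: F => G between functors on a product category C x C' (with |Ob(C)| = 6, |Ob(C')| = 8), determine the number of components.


A natural transformation eta: F => G assigns one component morphism per
object of the domain category.
The domain is the product category C x C', so
|Ob(C x C')| = |Ob(C)| * |Ob(C')| = 6 * 8 = 48.
Therefore eta has 48 component morphisms.

48


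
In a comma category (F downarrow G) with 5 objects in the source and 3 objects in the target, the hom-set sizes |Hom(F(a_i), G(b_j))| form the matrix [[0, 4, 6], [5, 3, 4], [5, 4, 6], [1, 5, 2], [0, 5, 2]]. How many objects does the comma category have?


Objects of (F downarrow G) are triples (a, b, h: F(a)->G(b)).
The count equals the sum of all entries in the hom-matrix.
sum(row 0) = 10
sum(row 1) = 12
sum(row 2) = 15
sum(row 3) = 8
sum(row 4) = 7
Grand total = 52

52


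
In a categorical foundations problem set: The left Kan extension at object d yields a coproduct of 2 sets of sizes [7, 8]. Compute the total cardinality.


Pointwise, the left Kan extension (Lan_F H)(d) is the colimit, indexed
by the comma category (F downarrow d), of H composed with the
projection (F downarrow d) -> C. Here that colimit is given
as a coproduct (disjoint union) of sets, so its cardinality is the
sum of the sizes of the summands.
Coproduct of sets with sizes: 7 + 8
= 15

15


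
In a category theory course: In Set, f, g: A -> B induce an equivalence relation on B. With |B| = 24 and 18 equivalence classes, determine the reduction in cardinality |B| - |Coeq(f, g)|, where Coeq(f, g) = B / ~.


The coequalizer Coeq(f, g) = B / ~ has one element per equivalence class.
|B| = 24, |Coeq(f, g)| = 18.
|B| - |Coeq(f, g)| = 24 - 18 = 6.

6


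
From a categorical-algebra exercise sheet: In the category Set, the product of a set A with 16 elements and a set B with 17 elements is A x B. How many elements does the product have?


In Set, the product A x B is the Cartesian product.
By the universal property, |A x B| = |A| * |B|.
|A x B| = 16 * 17 = 272

272


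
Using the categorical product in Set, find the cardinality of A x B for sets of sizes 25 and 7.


In Set, the product A x B is the Cartesian product.
By the universal property, |A x B| = |A| * |B|.
|A x B| = 25 * 7 = 175

175


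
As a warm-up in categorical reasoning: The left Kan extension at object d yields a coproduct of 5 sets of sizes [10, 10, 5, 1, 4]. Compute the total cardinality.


Pointwise, the left Kan extension (Lan_F H)(d) is the colimit, indexed
by the comma category (F downarrow d), of H composed with the
projection (F downarrow d) -> C. Here that colimit is given
as a coproduct (disjoint union) of sets, so its cardinality is the
sum of the sizes of the summands.
Coproduct of sets with sizes: 10 + 10 + 5 + 1 + 4
= 30

30


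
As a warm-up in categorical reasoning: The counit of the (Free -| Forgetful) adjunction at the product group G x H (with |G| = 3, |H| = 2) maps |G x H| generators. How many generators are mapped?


The counit epsilon_K: F(U(K)) -> K of the Free-Forgetful adjunction
maps |K| generators of F(U(K)) into K. For K = G x H (the product group),
|G x H| = |G| * |H|.
Total generators mapped = 3 * 2 = 6.

6


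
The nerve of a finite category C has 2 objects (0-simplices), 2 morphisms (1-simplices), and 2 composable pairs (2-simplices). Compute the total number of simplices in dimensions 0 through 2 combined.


The 2-skeleton of the nerve N(C) consists of simplices in dimensions 0, 1, 2:
  |N(C)_0| = 2 (objects)
  |N(C)_1| = 2 (morphisms)
  |N(C)_2| = 2 (composable pairs)
Total = 2 + 2 + 2 = 6

6


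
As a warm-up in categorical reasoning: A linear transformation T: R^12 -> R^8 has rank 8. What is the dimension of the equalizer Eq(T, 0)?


The equalizer of f and the zero map is ker(f).
By the rank-nullity theorem: dim(ker(f)) = dim(domain) - rank(f).
dim(ker(f)) = 12 - 8 = 4

4


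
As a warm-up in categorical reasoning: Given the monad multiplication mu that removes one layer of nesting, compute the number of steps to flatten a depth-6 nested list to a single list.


Each application of mu: T^2 -> T removes one layer of nesting.
Starting at depth 6 (i.e., T^6(X)), we need to reach T(X).
Number of mu applications = 6 - 1 = 5

5


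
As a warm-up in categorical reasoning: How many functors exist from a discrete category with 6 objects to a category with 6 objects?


A functor from a discrete category C to D is determined by
where each object maps. Each of the 6 objects of C can map
to any of the 6 objects of D independently.
Number of functors = 6^6 = 46656

46656


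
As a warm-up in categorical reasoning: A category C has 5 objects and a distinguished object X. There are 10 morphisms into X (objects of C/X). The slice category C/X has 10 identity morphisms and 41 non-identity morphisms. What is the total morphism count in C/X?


In the slice category C/X, objects are morphisms to X.
Identity morphisms: 10 (one per object of C/X).
Non-identity morphisms: 41.
Total = 10 + 41 = 51

51


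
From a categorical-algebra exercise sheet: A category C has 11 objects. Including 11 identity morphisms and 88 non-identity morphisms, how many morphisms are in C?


Each object has an identity morphism, giving 11 identities.
Adding the 88 non-identity morphisms:
Total = 11 + 88 = 99

99


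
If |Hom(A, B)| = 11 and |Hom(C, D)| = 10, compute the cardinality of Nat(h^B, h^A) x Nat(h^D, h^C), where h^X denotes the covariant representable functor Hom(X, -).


By the Yoneda lemma, Nat(h^B, h^A) is isomorphic to Hom(A, B),
so |Nat(h^B, h^A)| = |Hom(A, B)| and |Nat(h^D, h^C)| = |Hom(C, D)|.
|Hom(A, B)| = 11, |Hom(C, D)| = 10.
|Nat(h^B, h^A) x Nat(h^D, h^C)| = 11 * 10 = 110

110


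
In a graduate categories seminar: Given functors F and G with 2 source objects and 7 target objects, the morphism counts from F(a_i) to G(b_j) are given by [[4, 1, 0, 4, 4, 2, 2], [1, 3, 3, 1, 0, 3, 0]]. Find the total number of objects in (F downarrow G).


Objects of (F downarrow G) are triples (a, b, h: F(a)->G(b)).
The count equals the sum of all entries in the hom-matrix.
sum(row 0) = 17
sum(row 1) = 11
Grand total = 28

28


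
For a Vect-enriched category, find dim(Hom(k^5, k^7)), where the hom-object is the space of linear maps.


In Vect-enriched categories, Hom(k^n, k^m) is the space of m x n matrices.
dim(Hom(k^5, k^7)) = 7 * 5 = 35

35


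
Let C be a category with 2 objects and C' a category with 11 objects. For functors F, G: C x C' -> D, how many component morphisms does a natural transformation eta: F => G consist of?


A natural transformation eta: F => G assigns one component morphism per
object of the domain category.
The domain is the product category C x C', so
|Ob(C x C')| = |Ob(C)| * |Ob(C')| = 2 * 11 = 22.
Therefore eta has 22 component morphisms.

22


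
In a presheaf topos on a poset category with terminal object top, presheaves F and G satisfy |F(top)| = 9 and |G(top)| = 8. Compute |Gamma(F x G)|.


Global sections of a presheaf on a poset with terminal top satisfy
Gamma(H) ~ H(top). Presheaves admit pointwise products, so
(F x G)(top) = F(top) x G(top) (Cartesian product).
|Gamma(F x G)| = |F(top)| * |G(top)| = 9 * 8 = 72.

72


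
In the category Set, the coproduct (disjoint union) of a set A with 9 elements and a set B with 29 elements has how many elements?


In Set, the coproduct A + B is the disjoint union.
|A + B| = |A| + |B| = 9 + 29 = 38

38
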